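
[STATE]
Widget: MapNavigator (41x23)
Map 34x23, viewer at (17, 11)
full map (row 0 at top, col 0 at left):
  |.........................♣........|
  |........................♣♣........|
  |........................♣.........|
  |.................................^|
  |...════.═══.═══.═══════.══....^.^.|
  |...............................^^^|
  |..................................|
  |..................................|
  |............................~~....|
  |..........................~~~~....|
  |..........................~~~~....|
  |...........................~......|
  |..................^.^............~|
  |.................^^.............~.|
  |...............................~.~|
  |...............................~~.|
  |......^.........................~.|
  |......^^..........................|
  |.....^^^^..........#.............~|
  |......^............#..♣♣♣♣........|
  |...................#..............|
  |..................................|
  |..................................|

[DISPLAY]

   .........................♣........    
   ........................♣♣........    
   ........................♣.........    
   .................................^    
   ...════.═══.═══.═══════.══....^.^.    
   ...............................^^^    
   ..................................    
   ..................................    
   ............................~~....    
   ..........................~~~~....    
   ..........................~~~~....    
   .................@.........~......    
   ..................^.^............~    
   .................^^.............~.    
   ...............................~.~    
   ...............................~~.    
   ......^.........................~.    
   ......^^..........................    
   .....^^^^..........#.............~    
   ......^............#..♣♣♣♣........    
   ...................#..............    
   ..................................    
   ..................................    


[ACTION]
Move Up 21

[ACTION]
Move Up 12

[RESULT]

                                         
                                         
                                         
                                         
                                         
                                         
                                         
                                         
                                         
                                         
                                         
   .................@.......♣........    
   ........................♣♣........    
   ........................♣.........    
   .................................^    
   ...════.═══.═══.═══════.══....^.^.    
   ...............................^^^    
   ..................................    
   ..................................    
   ............................~~....    
   ..........................~~~~....    
   ..........................~~~~....    
   ...........................~......    


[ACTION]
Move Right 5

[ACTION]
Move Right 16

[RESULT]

                                         
                                         
                                         
                                         
                                         
                                         
                                         
                                         
                                         
                                         
                                         
............♣.......@                    
...........♣♣........                    
...........♣.........                    
....................^                    
══.═══════.══....^.^.                    
..................^^^                    
.....................                    
.....................                    
...............~~....                    
.............~~~~....                    
.............~~~~....                    
..............~......                    


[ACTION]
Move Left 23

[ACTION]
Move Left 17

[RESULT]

                                         
                                         
                                         
                                         
                                         
                                         
                                         
                                         
                                         
                                         
                                         
                    @....................
                    .....................
                    .....................
                    .....................
                    ...════.═══.═══.═════
                    .....................
                    .....................
                    .....................
                    .....................
                    .....................
                    .....................
                    .....................


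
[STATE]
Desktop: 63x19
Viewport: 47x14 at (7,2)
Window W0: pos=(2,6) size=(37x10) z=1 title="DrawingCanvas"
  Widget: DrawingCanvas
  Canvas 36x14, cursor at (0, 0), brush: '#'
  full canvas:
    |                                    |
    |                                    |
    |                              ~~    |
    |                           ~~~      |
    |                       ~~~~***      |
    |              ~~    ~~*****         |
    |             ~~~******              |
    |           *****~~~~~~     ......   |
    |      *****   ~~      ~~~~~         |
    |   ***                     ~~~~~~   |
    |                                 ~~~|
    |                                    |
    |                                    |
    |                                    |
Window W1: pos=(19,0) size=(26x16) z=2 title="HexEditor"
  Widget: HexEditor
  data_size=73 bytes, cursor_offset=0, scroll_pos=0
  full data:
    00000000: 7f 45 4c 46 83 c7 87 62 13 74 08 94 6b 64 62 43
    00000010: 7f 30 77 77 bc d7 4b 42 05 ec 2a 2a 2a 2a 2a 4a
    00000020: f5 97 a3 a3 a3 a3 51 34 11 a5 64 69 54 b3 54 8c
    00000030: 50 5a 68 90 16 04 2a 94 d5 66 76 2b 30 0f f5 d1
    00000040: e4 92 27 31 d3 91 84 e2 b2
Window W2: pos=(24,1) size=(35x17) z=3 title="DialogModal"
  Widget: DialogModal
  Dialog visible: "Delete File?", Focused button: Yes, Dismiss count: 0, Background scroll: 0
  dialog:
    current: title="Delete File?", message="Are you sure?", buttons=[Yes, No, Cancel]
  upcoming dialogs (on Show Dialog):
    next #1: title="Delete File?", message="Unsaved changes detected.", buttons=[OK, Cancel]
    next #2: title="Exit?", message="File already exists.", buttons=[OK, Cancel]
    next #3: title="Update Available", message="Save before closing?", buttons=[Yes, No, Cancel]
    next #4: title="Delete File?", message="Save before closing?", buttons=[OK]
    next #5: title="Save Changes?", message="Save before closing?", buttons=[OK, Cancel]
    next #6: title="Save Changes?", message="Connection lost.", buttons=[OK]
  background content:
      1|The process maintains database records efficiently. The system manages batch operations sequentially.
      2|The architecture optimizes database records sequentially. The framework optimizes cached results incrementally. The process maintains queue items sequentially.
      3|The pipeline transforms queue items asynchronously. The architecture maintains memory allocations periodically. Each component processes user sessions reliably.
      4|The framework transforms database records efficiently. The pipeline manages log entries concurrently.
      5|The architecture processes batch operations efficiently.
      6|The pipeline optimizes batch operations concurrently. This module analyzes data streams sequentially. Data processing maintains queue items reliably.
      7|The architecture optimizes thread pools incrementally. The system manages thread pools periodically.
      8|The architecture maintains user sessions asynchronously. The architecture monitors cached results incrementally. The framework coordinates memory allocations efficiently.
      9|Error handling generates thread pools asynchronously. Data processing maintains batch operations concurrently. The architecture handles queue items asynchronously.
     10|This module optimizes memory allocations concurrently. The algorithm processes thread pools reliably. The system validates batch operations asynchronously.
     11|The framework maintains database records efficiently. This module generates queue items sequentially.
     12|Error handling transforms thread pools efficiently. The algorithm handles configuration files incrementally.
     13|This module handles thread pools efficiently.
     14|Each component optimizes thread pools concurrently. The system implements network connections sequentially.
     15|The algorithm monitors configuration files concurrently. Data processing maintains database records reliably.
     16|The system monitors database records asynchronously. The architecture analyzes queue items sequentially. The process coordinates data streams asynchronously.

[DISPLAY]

            ┠────┃ DialogModal                 
            ┃0000┠─────────────────────────────
            ┃0000┃The process maintains databas
            ┃0000┃The architecture optimizes da
━━━━━━━━━━━━┃0000┃The pipeline transforms queue
wingCanvas  ┃0000┃The framework transforms data
────────────┃    ┃The a┌─────────────────────┐a
            ┃    ┃The p│     Delete File?    │ 
            ┃    ┃The a│    Are you sure?    │h
            ┃    ┃The a│ [Yes]  No   Cancel  │s
            ┃    ┃Error└─────────────────────┘e
            ┃    ┃This module optimizes memory 
          ~~┃    ┃The framework maintains datab
━━━━━━━━━━━━┗━━━━┃Error handling transforms thr


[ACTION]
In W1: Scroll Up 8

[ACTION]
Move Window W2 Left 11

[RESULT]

      ┃ DialogModal                     ┃      
      ┠─────────────────────────────────┨      
      ┃The process maintains database re┃      
      ┃The architecture optimizes databa┃      
━━━━━━┃The pipeline transforms queue ite┃      
wingCa┃The framework transforms database┃      
──────┃The a┌─────────────────────┐atch ┃      
      ┃The p│     Delete File?    │ oper┃      
      ┃The a│    Are you sure?    │hread┃      
      ┃The a│ [Yes]  No   Cancel  │ser s┃      
      ┃Error└─────────────────────┘ead p┃      
      ┃This module optimizes memory allo┃      
      ┃The framework maintains database ┃      
━━━━━━┃Error handling transforms thread ┃      


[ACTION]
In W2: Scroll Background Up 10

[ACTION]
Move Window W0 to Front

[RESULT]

      ┃ DialogModal                     ┃      
      ┠─────────────────────────────────┨      
      ┃The process maintains database re┃      
      ┃The architecture optimizes databa┃      
━━━━━━━━━━━━━━━━━━━━━━━━━━━━━━━┓ueue ite┃      
wingCanvas                     ┃database┃      
───────────────────────────────┨──┐atch ┃      
                               ┃  │ oper┃      
                               ┃  │hread┃      
                          ~~   ┃  │ser s┃      
                       ~~~     ┃──┘ead p┃      
                   ~~~~***     ┃ory allo┃      
          ~~    ~~*****        ┃atabase ┃      
━━━━━━━━━━━━━━━━━━━━━━━━━━━━━━━┛ thread ┃      


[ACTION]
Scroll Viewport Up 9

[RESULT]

            ┏━━━━━━━━━━━━━━━━━━━━━━━━┓         
      ┏━━━━━━━━━━━━━━━━━━━━━━━━━━━━━━━━━┓      
      ┃ DialogModal                     ┃      
      ┠─────────────────────────────────┨      
      ┃The process maintains database re┃      
      ┃The architecture optimizes databa┃      
━━━━━━━━━━━━━━━━━━━━━━━━━━━━━━━┓ueue ite┃      
wingCanvas                     ┃database┃      
───────────────────────────────┨──┐atch ┃      
                               ┃  │ oper┃      
                               ┃  │hread┃      
                          ~~   ┃  │ser s┃      
                       ~~~     ┃──┘ead p┃      
                   ~~~~***     ┃ory allo┃      


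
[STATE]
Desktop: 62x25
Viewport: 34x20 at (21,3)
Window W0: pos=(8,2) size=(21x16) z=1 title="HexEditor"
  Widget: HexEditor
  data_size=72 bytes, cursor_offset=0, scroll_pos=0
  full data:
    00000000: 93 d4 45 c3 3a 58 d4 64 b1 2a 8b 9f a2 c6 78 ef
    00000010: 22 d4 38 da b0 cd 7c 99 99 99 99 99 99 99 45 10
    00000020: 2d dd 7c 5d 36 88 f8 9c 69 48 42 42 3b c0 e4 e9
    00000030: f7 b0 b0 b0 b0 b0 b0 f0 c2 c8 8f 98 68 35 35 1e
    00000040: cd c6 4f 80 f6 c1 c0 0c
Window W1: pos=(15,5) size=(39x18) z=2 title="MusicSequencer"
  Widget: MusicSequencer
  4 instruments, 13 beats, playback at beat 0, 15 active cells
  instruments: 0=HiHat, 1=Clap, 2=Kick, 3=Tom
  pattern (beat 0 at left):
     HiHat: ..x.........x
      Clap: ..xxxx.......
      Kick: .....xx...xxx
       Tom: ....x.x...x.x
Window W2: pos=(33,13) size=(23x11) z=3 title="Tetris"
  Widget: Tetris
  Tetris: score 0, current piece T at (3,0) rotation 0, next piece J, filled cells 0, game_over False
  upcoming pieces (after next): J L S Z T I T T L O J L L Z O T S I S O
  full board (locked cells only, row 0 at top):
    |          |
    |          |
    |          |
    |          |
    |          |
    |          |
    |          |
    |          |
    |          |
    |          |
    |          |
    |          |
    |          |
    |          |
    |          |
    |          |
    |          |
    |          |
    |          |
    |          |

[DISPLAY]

       ┃                          
───────┨                          
━━━━━━━━━━━━━━━━━━━━━━━━━━━━━━━━┓ 
cSequencer                      ┃ 
────────────────────────────────┨ 
 ▼123456789012                  ┃ 
t··█·········█                  ┃ 
p··████·······                  ┃ 
k·····██···███                  ┃ 
m····█·█···█·█                  ┃ 
            ┏━━━━━━━━━━━━━━━━━━━━━
            ┃ Tetris              
            ┠─────────────────────
            ┃          │Next:     
            ┃          │█         
            ┃          │███       
            ┃          │          
            ┃          │          
            ┃          │          
━━━━━━━━━━━━┃          │Score:    


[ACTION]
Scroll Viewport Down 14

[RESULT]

━━━━━━━━━━━━━━━━━━━━━━━━━━━━━━━━┓ 
cSequencer                      ┃ 
────────────────────────────────┨ 
 ▼123456789012                  ┃ 
t··█·········█                  ┃ 
p··████·······                  ┃ 
k·····██···███                  ┃ 
m····█·█···█·█                  ┃ 
            ┏━━━━━━━━━━━━━━━━━━━━━
            ┃ Tetris              
            ┠─────────────────────
            ┃          │Next:     
            ┃          │█         
            ┃          │███       
            ┃          │          
            ┃          │          
            ┃          │          
━━━━━━━━━━━━┃          │Score:    
            ┗━━━━━━━━━━━━━━━━━━━━━
                                  


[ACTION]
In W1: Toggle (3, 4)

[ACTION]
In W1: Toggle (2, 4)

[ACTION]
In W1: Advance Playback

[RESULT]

━━━━━━━━━━━━━━━━━━━━━━━━━━━━━━━━┓ 
cSequencer                      ┃ 
────────────────────────────────┨ 
 0▼23456789012                  ┃ 
t··█·········█                  ┃ 
p··████·······                  ┃ 
k····███···███                  ┃ 
m······█···█·█                  ┃ 
            ┏━━━━━━━━━━━━━━━━━━━━━
            ┃ Tetris              
            ┠─────────────────────
            ┃          │Next:     
            ┃          │█         
            ┃          │███       
            ┃          │          
            ┃          │          
            ┃          │          
━━━━━━━━━━━━┃          │Score:    
            ┗━━━━━━━━━━━━━━━━━━━━━
                                  


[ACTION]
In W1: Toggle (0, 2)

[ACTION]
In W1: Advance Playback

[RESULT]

━━━━━━━━━━━━━━━━━━━━━━━━━━━━━━━━┓ 
cSequencer                      ┃ 
────────────────────────────────┨ 
 01▼3456789012                  ┃ 
t············█                  ┃ 
p··████·······                  ┃ 
k····███···███                  ┃ 
m······█···█·█                  ┃ 
            ┏━━━━━━━━━━━━━━━━━━━━━
            ┃ Tetris              
            ┠─────────────────────
            ┃          │Next:     
            ┃          │█         
            ┃          │███       
            ┃          │          
            ┃          │          
            ┃          │          
━━━━━━━━━━━━┃          │Score:    
            ┗━━━━━━━━━━━━━━━━━━━━━
                                  


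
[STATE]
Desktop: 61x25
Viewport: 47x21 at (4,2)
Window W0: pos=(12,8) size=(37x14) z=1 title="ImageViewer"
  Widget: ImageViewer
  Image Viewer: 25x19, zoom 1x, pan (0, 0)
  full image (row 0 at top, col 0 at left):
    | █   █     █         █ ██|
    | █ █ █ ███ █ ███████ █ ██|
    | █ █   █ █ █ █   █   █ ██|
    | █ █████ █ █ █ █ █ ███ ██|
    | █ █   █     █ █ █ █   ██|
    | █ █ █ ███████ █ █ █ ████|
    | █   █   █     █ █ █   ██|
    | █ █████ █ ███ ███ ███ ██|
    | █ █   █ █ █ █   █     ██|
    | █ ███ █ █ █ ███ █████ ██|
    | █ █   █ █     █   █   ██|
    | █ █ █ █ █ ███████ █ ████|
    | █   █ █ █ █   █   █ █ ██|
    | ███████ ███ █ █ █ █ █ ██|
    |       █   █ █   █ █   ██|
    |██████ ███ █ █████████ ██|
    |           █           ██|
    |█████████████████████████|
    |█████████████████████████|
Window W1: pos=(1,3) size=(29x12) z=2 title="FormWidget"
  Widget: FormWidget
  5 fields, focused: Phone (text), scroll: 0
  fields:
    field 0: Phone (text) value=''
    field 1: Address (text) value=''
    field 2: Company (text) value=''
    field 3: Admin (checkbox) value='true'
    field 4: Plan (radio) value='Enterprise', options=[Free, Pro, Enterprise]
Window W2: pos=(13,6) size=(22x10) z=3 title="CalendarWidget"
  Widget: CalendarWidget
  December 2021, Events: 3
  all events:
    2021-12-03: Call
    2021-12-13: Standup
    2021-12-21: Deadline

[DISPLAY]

                                               
━━━━━━━━━━━━━━━━━━━━━━━━━┓                     
ormWidget                ┃                     
─────────────────────────┨                     
Phone:   ┏━━━━━━━━━━━━━━━━━━━━┓                
Address: ┃ CalendarWidget     ┃                
Company: ┠────────────────────┨━━━━━━━━━━━━━┓  
Admin:   ┃   December 2021    ┃             ┃  
Plan:    ┃Mo Tu We Th Fr Sa Su┃─────────────┨  
         ┃       1  2  3*  4  ┃ ██          ┃  
         ┃ 6  7  8  9 10 11 12┃ ██          ┃  
         ┃13* 14 15 16 17 18 1┃ ██          ┃  
━━━━━━━━━┃20 21* 22 23 24 25 2┃ ██          ┃  
        ┃┗━━━━━━━━━━━━━━━━━━━━┛ ██          ┃  
        ┃ █ █ █ ███████ █ █ █ ████          ┃  
        ┃ █   █   █     █ █ █   ██          ┃  
        ┃ █ █████ █ ███ ███ ███ ██          ┃  
        ┃ █ █   █ █ █ █   █     ██          ┃  
        ┃ █ ███ █ █ █ ███ █████ ██          ┃  
        ┗━━━━━━━━━━━━━━━━━━━━━━━━━━━━━━━━━━━┛  
                                               


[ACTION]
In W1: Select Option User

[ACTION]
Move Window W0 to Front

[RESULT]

                                               
━━━━━━━━━━━━━━━━━━━━━━━━━┓                     
ormWidget                ┃                     
─────────────────────────┨                     
Phone:   ┏━━━━━━━━━━━━━━━━━━━━┓                
Address: ┃ CalendarWidget     ┃                
Company:┏━━━━━━━━━━━━━━━━━━━━━━━━━━━━━━━━━━━┓  
Admin:  ┃ ImageViewer                       ┃  
Plan:   ┠───────────────────────────────────┨  
        ┃ █   █     █         █ ██          ┃  
        ┃ █ █ █ ███ █ ███████ █ ██          ┃  
        ┃ █ █   █ █ █ █   █   █ ██          ┃  
━━━━━━━━┃ █ █████ █ █ █ █ █ ███ ██          ┃  
        ┃ █ █   █     █ █ █ █   ██          ┃  
        ┃ █ █ █ ███████ █ █ █ ████          ┃  
        ┃ █   █   █     █ █ █   ██          ┃  
        ┃ █ █████ █ ███ ███ ███ ██          ┃  
        ┃ █ █   █ █ █ █   █     ██          ┃  
        ┃ █ ███ █ █ █ ███ █████ ██          ┃  
        ┗━━━━━━━━━━━━━━━━━━━━━━━━━━━━━━━━━━━┛  
                                               


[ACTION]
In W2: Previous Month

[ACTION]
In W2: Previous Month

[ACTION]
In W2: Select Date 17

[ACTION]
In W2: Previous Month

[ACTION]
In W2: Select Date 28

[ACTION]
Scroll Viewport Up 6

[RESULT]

                                               
                                               
                                               
━━━━━━━━━━━━━━━━━━━━━━━━━┓                     
ormWidget                ┃                     
─────────────────────────┨                     
Phone:   ┏━━━━━━━━━━━━━━━━━━━━┓                
Address: ┃ CalendarWidget     ┃                
Company:┏━━━━━━━━━━━━━━━━━━━━━━━━━━━━━━━━━━━┓  
Admin:  ┃ ImageViewer                       ┃  
Plan:   ┠───────────────────────────────────┨  
        ┃ █   █     █         █ ██          ┃  
        ┃ █ █ █ ███ █ ███████ █ ██          ┃  
        ┃ █ █   █ █ █ █   █   █ ██          ┃  
━━━━━━━━┃ █ █████ █ █ █ █ █ ███ ██          ┃  
        ┃ █ █   █     █ █ █ █   ██          ┃  
        ┃ █ █ █ ███████ █ █ █ ████          ┃  
        ┃ █   █   █     █ █ █   ██          ┃  
        ┃ █ █████ █ ███ ███ ███ ██          ┃  
        ┃ █ █   █ █ █ █   █     ██          ┃  
        ┃ █ ███ █ █ █ ███ █████ ██          ┃  


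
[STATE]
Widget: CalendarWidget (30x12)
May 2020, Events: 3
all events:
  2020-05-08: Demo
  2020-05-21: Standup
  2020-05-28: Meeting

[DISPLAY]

           May 2020           
Mo Tu We Th Fr Sa Su          
             1  2  3          
 4  5  6  7  8*  9 10         
11 12 13 14 15 16 17          
18 19 20 21* 22 23 24         
25 26 27 28* 29 30 31         
                              
                              
                              
                              
                              


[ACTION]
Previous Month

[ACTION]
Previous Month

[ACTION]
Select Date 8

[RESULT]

          March 2020          
Mo Tu We Th Fr Sa Su          
                   1          
 2  3  4  5  6  7 [ 8]        
 9 10 11 12 13 14 15          
16 17 18 19 20 21 22          
23 24 25 26 27 28 29          
30 31                         
                              
                              
                              
                              


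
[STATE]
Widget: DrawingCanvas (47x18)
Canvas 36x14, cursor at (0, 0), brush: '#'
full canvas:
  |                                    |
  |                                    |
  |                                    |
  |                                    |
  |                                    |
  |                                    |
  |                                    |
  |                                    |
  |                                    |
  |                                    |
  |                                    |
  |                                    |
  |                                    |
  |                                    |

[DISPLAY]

+                                              
                                               
                                               
                                               
                                               
                                               
                                               
                                               
                                               
                                               
                                               
                                               
                                               
                                               
                                               
                                               
                                               
                                               


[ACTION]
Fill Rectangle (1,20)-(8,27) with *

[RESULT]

+                                              
                    ********                   
                    ********                   
                    ********                   
                    ********                   
                    ********                   
                    ********                   
                    ********                   
                    ********                   
                                               
                                               
                                               
                                               
                                               
                                               
                                               
                                               
                                               


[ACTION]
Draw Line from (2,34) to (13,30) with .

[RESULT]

+                                              
                    ********                   
                    ********      .            
                    ********      .            
                    ********     .             
                    ********     .             
                    ********     .             
                    ********    .              
                    ********    .              
                               .               
                               .               
                               .               
                              .                
                              .                
                                               
                                               
                                               
                                               


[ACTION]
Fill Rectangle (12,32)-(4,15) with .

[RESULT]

+                                              
                    ********                   
                    ********      .            
                    ********      .            
               ...................             
               ...................             
               ...................             
               ..................              
               ..................              
               ..................              
               ..................              
               ..................              
               ..................              
                              .                
                                               
                                               
                                               
                                               


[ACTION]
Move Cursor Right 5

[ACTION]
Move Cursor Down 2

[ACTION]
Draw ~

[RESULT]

                                               
                    ********                   
     ~              ********      .            
                    ********      .            
               ...................             
               ...................             
               ...................             
               ..................              
               ..................              
               ..................              
               ..................              
               ..................              
               ..................              
                              .                
                                               
                                               
                                               
                                               


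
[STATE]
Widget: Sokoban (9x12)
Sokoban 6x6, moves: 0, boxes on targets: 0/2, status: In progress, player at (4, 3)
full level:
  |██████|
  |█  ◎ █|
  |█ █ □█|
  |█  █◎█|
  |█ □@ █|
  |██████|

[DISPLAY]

██████   
█  ◎ █   
█ █ □█   
█  █◎█   
█ □@ █   
██████   
Moves: 0 
         
         
         
         
         


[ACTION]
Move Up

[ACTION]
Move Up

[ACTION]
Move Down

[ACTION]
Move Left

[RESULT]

██████   
█  ◎ █   
█ █ □█   
█  █◎█   
█□@  █   
██████   
Moves: 1 
         
         
         
         
         


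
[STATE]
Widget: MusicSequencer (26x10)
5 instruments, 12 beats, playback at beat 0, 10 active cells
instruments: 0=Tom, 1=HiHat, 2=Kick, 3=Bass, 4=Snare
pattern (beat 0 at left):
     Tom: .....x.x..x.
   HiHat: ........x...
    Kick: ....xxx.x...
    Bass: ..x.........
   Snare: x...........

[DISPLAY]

      ▼12345678901        
   Tom·····█·█··█·        
 HiHat········█···        
  Kick····███·█···        
  Bass··█·········        
 Snare█···········        
                          
                          
                          
                          


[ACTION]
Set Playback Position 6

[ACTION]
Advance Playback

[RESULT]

      0123456▼8901        
   Tom·····█·█··█·        
 HiHat········█···        
  Kick····███·█···        
  Bass··█·········        
 Snare█···········        
                          
                          
                          
                          


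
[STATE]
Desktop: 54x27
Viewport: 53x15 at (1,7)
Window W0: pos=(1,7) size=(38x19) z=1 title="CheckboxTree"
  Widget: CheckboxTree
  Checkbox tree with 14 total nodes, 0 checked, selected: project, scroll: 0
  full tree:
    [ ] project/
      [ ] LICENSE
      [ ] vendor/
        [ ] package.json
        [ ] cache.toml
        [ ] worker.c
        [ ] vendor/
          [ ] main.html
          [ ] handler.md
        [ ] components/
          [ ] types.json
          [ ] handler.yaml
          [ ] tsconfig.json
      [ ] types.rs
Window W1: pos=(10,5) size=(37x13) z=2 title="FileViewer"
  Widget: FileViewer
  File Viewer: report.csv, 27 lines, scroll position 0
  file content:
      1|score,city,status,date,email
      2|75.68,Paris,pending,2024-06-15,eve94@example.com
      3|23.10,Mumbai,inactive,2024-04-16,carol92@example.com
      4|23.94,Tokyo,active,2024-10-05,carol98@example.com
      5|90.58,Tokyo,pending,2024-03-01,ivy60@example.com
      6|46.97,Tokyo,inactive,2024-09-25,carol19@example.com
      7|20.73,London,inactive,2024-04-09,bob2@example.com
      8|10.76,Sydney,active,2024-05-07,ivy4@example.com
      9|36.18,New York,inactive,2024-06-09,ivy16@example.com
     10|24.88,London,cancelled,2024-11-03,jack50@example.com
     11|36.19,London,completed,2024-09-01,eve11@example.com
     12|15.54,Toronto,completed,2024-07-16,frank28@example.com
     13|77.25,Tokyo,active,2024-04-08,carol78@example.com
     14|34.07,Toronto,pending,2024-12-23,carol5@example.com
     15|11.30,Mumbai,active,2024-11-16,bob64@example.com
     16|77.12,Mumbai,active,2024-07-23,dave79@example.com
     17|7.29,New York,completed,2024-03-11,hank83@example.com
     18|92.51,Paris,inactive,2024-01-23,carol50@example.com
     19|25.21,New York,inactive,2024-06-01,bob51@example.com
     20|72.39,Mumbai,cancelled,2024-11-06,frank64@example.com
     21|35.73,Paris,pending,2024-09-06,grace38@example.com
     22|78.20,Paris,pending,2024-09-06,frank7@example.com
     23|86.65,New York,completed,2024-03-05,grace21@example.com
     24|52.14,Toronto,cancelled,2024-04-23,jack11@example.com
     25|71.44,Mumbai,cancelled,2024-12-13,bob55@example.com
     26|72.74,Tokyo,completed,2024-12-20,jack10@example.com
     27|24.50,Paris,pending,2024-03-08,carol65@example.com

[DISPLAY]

┏━━━━━━━━┠───────────────────────────────────┨       
┃ Checkbo┃score,city,status,date,email      ▲┃       
┠────────┃75.68,Paris,pending,2024-06-15,eve█┃       
┃>[ ] pro┃23.10,Mumbai,inactive,2024-04-16,c░┃       
┃   [ ] L┃23.94,Tokyo,active,2024-10-05,caro░┃       
┃   [ ] v┃90.58,Tokyo,pending,2024-03-01,ivy░┃       
┃     [ ]┃46.97,Tokyo,inactive,2024-09-25,ca░┃       
┃     [ ]┃20.73,London,inactive,2024-04-09,b░┃       
┃     [ ]┃10.76,Sydney,active,2024-05-07,ivy░┃       
┃     [ ]┃36.18,New York,inactive,2024-06-09▼┃       
┃       [┗━━━━━━━━━━━━━━━━━━━━━━━━━━━━━━━━━━━┛       
┃       [ ] handler.md               ┃               
┃     [ ] components/                ┃               
┃       [ ] types.json               ┃               
┃       [ ] handler.yaml             ┃               


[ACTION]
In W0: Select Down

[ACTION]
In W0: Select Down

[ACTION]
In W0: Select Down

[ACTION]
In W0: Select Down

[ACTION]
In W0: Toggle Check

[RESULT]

┏━━━━━━━━┠───────────────────────────────────┨       
┃ Checkbo┃score,city,status,date,email      ▲┃       
┠────────┃75.68,Paris,pending,2024-06-15,eve█┃       
┃ [-] pro┃23.10,Mumbai,inactive,2024-04-16,c░┃       
┃   [ ] L┃23.94,Tokyo,active,2024-10-05,caro░┃       
┃   [-] v┃90.58,Tokyo,pending,2024-03-01,ivy░┃       
┃     [ ]┃46.97,Tokyo,inactive,2024-09-25,ca░┃       
┃>    [x]┃20.73,London,inactive,2024-04-09,b░┃       
┃     [ ]┃10.76,Sydney,active,2024-05-07,ivy░┃       
┃     [ ]┃36.18,New York,inactive,2024-06-09▼┃       
┃       [┗━━━━━━━━━━━━━━━━━━━━━━━━━━━━━━━━━━━┛       
┃       [ ] handler.md               ┃               
┃     [ ] components/                ┃               
┃       [ ] types.json               ┃               
┃       [ ] handler.yaml             ┃               


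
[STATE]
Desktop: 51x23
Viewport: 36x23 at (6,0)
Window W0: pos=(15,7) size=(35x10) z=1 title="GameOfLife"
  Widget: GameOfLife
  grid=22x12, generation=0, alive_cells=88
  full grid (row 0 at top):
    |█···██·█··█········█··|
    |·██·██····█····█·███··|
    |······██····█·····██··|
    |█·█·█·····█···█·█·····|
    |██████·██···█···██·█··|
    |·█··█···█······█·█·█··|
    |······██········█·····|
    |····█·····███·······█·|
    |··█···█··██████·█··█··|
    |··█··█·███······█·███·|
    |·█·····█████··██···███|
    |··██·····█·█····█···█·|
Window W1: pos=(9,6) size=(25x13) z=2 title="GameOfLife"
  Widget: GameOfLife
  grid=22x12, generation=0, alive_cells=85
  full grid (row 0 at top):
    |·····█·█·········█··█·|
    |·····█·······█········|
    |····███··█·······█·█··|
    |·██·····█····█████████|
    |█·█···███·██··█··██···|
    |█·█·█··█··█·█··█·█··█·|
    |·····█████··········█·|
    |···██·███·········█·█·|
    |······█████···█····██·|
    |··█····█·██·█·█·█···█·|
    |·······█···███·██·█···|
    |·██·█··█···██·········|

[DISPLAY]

                                    
                                    
                                    
                                    
                                    
                                    
   ┏━━━━━━━━━━━━━━━━━━━━━━━┓        
   ┃ GameOfLife            ┃━━━━━━━━
   ┠───────────────────────┨        
   ┃Gen: 0                 ┃────────
   ┃····███··█·······█·█·· ┃        
   ┃·██·····█····█████████ ┃····    
   ┃█·█···███·██··█··██··· ┃·█··    
   ┃█·█·█··█··█·█··█·█··█· ┃·█··    
   ┃·····█████··········█· ┃····    
   ┃···██·███·········█·█· ┃··█·    
   ┃······█████···█····██· ┃━━━━━━━━
   ┃··█····█·██·█·█·█···█· ┃        
   ┗━━━━━━━━━━━━━━━━━━━━━━━┛        
                                    
                                    
                                    
                                    


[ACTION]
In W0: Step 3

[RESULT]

                                    
                                    
                                    
                                    
                                    
                                    
   ┏━━━━━━━━━━━━━━━━━━━━━━━┓        
   ┃ GameOfLife            ┃━━━━━━━━
   ┠───────────────────────┨        
   ┃Gen: 0                 ┃────────
   ┃····███··█·······█·█·· ┃        
   ┃·██·····█····█████████ ┃····    
   ┃█·█···███·██··█··██··· ┃····    
   ┃█·█·█··█··█·█··█·█··█· ┃█···    
   ┃·····█████··········█· ┃····    
   ┃···██·███·········█·█· ┃····    
   ┃······█████···█····██· ┃━━━━━━━━
   ┃··█····█·██·█·█·█···█· ┃        
   ┗━━━━━━━━━━━━━━━━━━━━━━━┛        
                                    
                                    
                                    
                                    


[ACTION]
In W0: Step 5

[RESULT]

                                    
                                    
                                    
                                    
                                    
                                    
   ┏━━━━━━━━━━━━━━━━━━━━━━━┓        
   ┃ GameOfLife            ┃━━━━━━━━
   ┠───────────────────────┨        
   ┃Gen: 0                 ┃────────
   ┃····███··█·······█·█·· ┃        
   ┃·██·····█····█████████ ┃····    
   ┃█·█···███·██··█··██··· ┃····    
   ┃█·█·█··█··█·█··█·█··█· ┃····    
   ┃·····█████··········█· ┃····    
   ┃···██·███·········█·█· ┃····    
   ┃······█████···█····██· ┃━━━━━━━━
   ┃··█····█·██·█·█·█···█· ┃        
   ┗━━━━━━━━━━━━━━━━━━━━━━━┛        
                                    
                                    
                                    
                                    


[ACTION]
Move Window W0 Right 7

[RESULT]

                                    
                                    
                                    
                                    
                                    
                                    
   ┏━━━━━━━━━━━━━━━━━━━━━━━┓        
   ┃ GameOfLife            ┃━━━━━━━━
   ┠───────────────────────┨        
   ┃Gen: 0                 ┃────────
   ┃····███··█·······█·█·· ┃        
   ┃·██·····█····█████████ ┃█····   
   ┃█·█···███·██··█··██··· ┃·····   
   ┃█·█·█··█··█·█··█·█··█· ┃·····   
   ┃·····█████··········█· ┃·····   
   ┃···██·███·········█·█· ┃·····   
   ┃······█████···█····██· ┃━━━━━━━━
   ┃··█····█·██·█·█·█···█· ┃        
   ┗━━━━━━━━━━━━━━━━━━━━━━━┛        
                                    
                                    
                                    
                                    
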